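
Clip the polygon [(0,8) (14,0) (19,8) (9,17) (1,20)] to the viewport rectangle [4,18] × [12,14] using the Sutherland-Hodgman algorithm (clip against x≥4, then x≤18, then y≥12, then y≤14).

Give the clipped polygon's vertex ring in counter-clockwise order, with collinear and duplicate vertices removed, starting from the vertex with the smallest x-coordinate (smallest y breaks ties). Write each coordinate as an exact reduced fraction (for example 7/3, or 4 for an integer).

Clipped polygon: [(4,12) (131/9,12) (37/3,14) (4,14)]

1. After x ≥ 4: [(4,40/7) (14,0) (19,8) (9,17) (4,151/8)]
2. After x ≤ 18: [(4,40/7) (14,0) (18,32/5) (18,89/10) (9,17) (4,151/8)]
3. After y ≥ 12: [(4,12) (131/9,12) (9,17) (4,151/8)]
4. After y ≤ 14: [(4,14) (4,12) (131/9,12) (37/3,14)]
5. Canonical ring: [(4,12) (131/9,12) (37/3,14) (4,14)]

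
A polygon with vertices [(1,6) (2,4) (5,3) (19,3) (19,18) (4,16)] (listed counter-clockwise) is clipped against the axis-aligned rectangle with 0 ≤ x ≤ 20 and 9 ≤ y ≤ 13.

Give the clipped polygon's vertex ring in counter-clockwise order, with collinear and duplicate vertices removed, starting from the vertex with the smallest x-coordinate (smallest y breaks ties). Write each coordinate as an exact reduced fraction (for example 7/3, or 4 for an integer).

1. After x ≥ 0: [(1,6) (2,4) (5,3) (19,3) (19,18) (4,16)]
2. After x ≤ 20: [(1,6) (2,4) (5,3) (19,3) (19,18) (4,16)]
3. After y ≥ 9: [(19/10,9) (19,9) (19,18) (4,16)]
4. After y ≤ 13: [(31/10,13) (19/10,9) (19,9) (19,13)]
5. Canonical ring: [(19/10,9) (19,9) (19,13) (31/10,13)]

Clipped polygon: [(19/10,9) (19,9) (19,13) (31/10,13)]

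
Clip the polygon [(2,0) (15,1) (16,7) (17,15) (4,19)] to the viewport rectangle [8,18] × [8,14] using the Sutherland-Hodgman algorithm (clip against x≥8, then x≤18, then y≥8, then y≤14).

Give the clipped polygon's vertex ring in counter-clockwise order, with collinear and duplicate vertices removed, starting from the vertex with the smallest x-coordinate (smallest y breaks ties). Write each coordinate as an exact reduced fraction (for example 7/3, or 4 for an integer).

1. After x ≥ 8: [(8,6/13) (15,1) (16,7) (17,15) (8,231/13)]
2. After x ≤ 18: [(8,6/13) (15,1) (16,7) (17,15) (8,231/13)]
3. After y ≥ 8: [(8,8) (129/8,8) (17,15) (8,231/13)]
4. After y ≤ 14: [(8,14) (8,8) (129/8,8) (135/8,14)]
5. Canonical ring: [(8,8) (129/8,8) (135/8,14) (8,14)]

Clipped polygon: [(8,8) (129/8,8) (135/8,14) (8,14)]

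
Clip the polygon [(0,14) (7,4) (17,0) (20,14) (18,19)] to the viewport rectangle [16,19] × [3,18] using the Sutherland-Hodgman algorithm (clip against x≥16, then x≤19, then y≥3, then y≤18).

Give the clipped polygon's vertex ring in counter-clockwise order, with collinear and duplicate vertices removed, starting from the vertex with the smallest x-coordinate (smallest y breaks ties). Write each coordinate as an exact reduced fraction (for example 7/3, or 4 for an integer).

Clipped polygon: [(16,3) (247/14,3) (19,28/3) (19,33/2) (92/5,18) (16,18)]

1. After x ≥ 16: [(16,166/9) (16,2/5) (17,0) (20,14) (18,19)]
2. After x ≤ 19: [(16,166/9) (16,2/5) (17,0) (19,28/3) (19,33/2) (18,19)]
3. After y ≥ 3: [(16,166/9) (16,3) (247/14,3) (19,28/3) (19,33/2) (18,19)]
4. After y ≤ 18: [(16,18) (16,3) (247/14,3) (19,28/3) (19,33/2) (92/5,18)]
5. Canonical ring: [(16,3) (247/14,3) (19,28/3) (19,33/2) (92/5,18) (16,18)]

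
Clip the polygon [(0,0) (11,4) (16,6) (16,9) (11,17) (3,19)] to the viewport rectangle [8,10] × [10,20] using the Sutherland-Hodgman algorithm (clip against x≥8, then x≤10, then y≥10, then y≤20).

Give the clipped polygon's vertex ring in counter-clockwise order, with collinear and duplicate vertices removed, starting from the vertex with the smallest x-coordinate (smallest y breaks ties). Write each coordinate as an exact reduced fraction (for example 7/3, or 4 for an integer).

1. After x ≥ 8: [(8,32/11) (11,4) (16,6) (16,9) (11,17) (8,71/4)]
2. After x ≤ 10: [(8,32/11) (10,40/11) (10,69/4) (8,71/4)]
3. After y ≥ 10: [(8,10) (10,10) (10,69/4) (8,71/4)]
4. After y ≤ 20: [(8,10) (10,10) (10,69/4) (8,71/4)]
5. Canonical ring: [(8,10) (10,10) (10,69/4) (8,71/4)]

Clipped polygon: [(8,10) (10,10) (10,69/4) (8,71/4)]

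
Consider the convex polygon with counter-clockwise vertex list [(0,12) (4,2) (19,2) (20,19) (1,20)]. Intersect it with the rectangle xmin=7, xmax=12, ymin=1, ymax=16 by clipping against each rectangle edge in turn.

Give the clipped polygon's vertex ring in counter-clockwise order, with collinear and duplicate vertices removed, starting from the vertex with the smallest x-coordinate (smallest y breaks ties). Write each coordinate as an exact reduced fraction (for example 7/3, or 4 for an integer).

Clipped polygon: [(7,2) (12,2) (12,16) (7,16)]

1. After x ≥ 7: [(7,2) (19,2) (20,19) (7,374/19)]
2. After x ≤ 12: [(7,2) (12,2) (12,369/19) (7,374/19)]
3. After y ≥ 1: [(7,2) (12,2) (12,369/19) (7,374/19)]
4. After y ≤ 16: [(7,16) (7,2) (12,2) (12,16)]
5. Canonical ring: [(7,2) (12,2) (12,16) (7,16)]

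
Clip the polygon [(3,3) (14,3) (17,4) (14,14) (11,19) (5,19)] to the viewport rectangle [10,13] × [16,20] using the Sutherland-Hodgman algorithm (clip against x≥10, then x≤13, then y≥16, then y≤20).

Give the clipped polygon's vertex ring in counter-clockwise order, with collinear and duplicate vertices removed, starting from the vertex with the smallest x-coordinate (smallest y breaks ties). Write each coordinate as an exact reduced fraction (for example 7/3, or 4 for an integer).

1. After x ≥ 10: [(10,3) (14,3) (17,4) (14,14) (11,19) (10,19)]
2. After x ≤ 13: [(10,3) (13,3) (13,47/3) (11,19) (10,19)]
3. After y ≥ 16: [(10,16) (64/5,16) (11,19) (10,19)]
4. After y ≤ 20: [(10,16) (64/5,16) (11,19) (10,19)]
5. Canonical ring: [(10,16) (64/5,16) (11,19) (10,19)]

Clipped polygon: [(10,16) (64/5,16) (11,19) (10,19)]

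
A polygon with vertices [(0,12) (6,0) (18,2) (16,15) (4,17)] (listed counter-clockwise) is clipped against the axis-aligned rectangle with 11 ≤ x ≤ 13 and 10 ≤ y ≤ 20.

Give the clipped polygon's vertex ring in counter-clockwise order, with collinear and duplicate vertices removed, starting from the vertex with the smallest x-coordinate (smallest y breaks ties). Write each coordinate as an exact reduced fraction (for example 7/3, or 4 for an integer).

Clipped polygon: [(11,10) (13,10) (13,31/2) (11,95/6)]

1. After x ≥ 11: [(11,5/6) (18,2) (16,15) (11,95/6)]
2. After x ≤ 13: [(11,5/6) (13,7/6) (13,31/2) (11,95/6)]
3. After y ≥ 10: [(11,10) (13,10) (13,31/2) (11,95/6)]
4. After y ≤ 20: [(11,10) (13,10) (13,31/2) (11,95/6)]
5. Canonical ring: [(11,10) (13,10) (13,31/2) (11,95/6)]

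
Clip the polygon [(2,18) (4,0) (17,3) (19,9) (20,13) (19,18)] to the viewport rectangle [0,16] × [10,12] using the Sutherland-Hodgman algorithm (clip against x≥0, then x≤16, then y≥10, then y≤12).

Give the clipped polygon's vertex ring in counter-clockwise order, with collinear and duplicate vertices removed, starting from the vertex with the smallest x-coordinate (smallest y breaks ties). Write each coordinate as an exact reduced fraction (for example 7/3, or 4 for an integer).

1. After x ≥ 0: [(2,18) (4,0) (17,3) (19,9) (20,13) (19,18)]
2. After x ≤ 16: [(16,18) (2,18) (4,0) (16,36/13)]
3. After y ≥ 10: [(16,10) (16,18) (2,18) (26/9,10)]
4. After y ≤ 12: [(16,10) (16,12) (8/3,12) (26/9,10)]
5. Canonical ring: [(8/3,12) (26/9,10) (16,10) (16,12)]

Clipped polygon: [(8/3,12) (26/9,10) (16,10) (16,12)]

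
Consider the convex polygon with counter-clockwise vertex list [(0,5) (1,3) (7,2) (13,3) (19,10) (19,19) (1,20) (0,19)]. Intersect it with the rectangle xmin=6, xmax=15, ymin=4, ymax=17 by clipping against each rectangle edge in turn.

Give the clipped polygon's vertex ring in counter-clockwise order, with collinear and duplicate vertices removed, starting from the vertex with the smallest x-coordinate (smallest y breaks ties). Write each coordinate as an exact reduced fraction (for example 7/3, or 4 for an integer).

Clipped polygon: [(6,4) (97/7,4) (15,16/3) (15,17) (6,17)]

1. After x ≥ 6: [(6,13/6) (7,2) (13,3) (19,10) (19,19) (6,355/18)]
2. After x ≤ 15: [(6,13/6) (7,2) (13,3) (15,16/3) (15,173/9) (6,355/18)]
3. After y ≥ 4: [(6,4) (97/7,4) (15,16/3) (15,173/9) (6,355/18)]
4. After y ≤ 17: [(6,17) (6,4) (97/7,4) (15,16/3) (15,17)]
5. Canonical ring: [(6,4) (97/7,4) (15,16/3) (15,17) (6,17)]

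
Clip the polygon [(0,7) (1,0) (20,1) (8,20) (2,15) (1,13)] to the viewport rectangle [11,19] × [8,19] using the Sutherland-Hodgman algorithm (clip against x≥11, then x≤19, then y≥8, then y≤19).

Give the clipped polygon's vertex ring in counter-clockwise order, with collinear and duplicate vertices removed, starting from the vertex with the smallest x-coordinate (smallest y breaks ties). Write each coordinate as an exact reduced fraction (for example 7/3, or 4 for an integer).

Clipped polygon: [(11,8) (296/19,8) (11,61/4)]

1. After x ≥ 11: [(11,10/19) (20,1) (11,61/4)]
2. After x ≤ 19: [(11,10/19) (19,18/19) (19,31/12) (11,61/4)]
3. After y ≥ 8: [(11,8) (296/19,8) (11,61/4)]
4. After y ≤ 19: [(11,8) (296/19,8) (11,61/4)]
5. Canonical ring: [(11,8) (296/19,8) (11,61/4)]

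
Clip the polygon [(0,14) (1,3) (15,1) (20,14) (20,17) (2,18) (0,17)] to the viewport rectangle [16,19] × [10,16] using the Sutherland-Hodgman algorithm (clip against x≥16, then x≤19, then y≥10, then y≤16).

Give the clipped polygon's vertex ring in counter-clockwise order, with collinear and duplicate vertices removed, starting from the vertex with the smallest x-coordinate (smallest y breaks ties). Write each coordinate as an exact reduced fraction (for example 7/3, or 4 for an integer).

1. After x ≥ 16: [(16,18/5) (20,14) (20,17) (16,155/9)]
2. After x ≤ 19: [(16,18/5) (19,57/5) (19,307/18) (16,155/9)]
3. After y ≥ 10: [(16,10) (240/13,10) (19,57/5) (19,307/18) (16,155/9)]
4. After y ≤ 16: [(16,16) (16,10) (240/13,10) (19,57/5) (19,16)]
5. Canonical ring: [(16,10) (240/13,10) (19,57/5) (19,16) (16,16)]

Clipped polygon: [(16,10) (240/13,10) (19,57/5) (19,16) (16,16)]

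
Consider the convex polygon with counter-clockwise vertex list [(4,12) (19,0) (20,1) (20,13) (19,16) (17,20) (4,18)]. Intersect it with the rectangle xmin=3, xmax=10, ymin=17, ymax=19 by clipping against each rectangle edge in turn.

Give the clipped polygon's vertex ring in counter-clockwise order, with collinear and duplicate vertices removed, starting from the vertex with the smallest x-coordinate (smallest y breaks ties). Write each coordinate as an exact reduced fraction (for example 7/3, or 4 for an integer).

1. After x ≥ 3: [(4,12) (19,0) (20,1) (20,13) (19,16) (17,20) (4,18)]
2. After x ≤ 10: [(4,12) (10,36/5) (10,246/13) (4,18)]
3. After y ≥ 17: [(4,17) (10,17) (10,246/13) (4,18)]
4. After y ≤ 19: [(4,17) (10,17) (10,246/13) (4,18)]
5. Canonical ring: [(4,17) (10,17) (10,246/13) (4,18)]

Clipped polygon: [(4,17) (10,17) (10,246/13) (4,18)]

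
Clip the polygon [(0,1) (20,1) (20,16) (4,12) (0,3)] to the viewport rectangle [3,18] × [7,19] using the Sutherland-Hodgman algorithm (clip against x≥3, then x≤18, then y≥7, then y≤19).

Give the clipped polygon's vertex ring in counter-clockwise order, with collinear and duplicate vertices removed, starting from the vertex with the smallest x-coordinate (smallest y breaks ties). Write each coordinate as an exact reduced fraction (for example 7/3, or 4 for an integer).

1. After x ≥ 3: [(3,1) (20,1) (20,16) (4,12) (3,39/4)]
2. After x ≤ 18: [(3,1) (18,1) (18,31/2) (4,12) (3,39/4)]
3. After y ≥ 7: [(3,7) (18,7) (18,31/2) (4,12) (3,39/4)]
4. After y ≤ 19: [(3,7) (18,7) (18,31/2) (4,12) (3,39/4)]
5. Canonical ring: [(3,7) (18,7) (18,31/2) (4,12) (3,39/4)]

Clipped polygon: [(3,7) (18,7) (18,31/2) (4,12) (3,39/4)]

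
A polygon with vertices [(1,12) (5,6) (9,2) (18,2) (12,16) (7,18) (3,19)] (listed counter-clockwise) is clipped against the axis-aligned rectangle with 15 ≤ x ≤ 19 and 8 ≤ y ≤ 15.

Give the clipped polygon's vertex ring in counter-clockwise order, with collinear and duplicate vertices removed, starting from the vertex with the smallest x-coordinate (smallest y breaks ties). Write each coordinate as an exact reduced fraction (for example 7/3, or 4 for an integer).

Clipped polygon: [(15,8) (108/7,8) (15,9)]

1. After x ≥ 15: [(15,2) (18,2) (15,9)]
2. After x ≤ 19: [(15,2) (18,2) (15,9)]
3. After y ≥ 8: [(15,8) (108/7,8) (15,9)]
4. After y ≤ 15: [(15,8) (108/7,8) (15,9)]
5. Canonical ring: [(15,8) (108/7,8) (15,9)]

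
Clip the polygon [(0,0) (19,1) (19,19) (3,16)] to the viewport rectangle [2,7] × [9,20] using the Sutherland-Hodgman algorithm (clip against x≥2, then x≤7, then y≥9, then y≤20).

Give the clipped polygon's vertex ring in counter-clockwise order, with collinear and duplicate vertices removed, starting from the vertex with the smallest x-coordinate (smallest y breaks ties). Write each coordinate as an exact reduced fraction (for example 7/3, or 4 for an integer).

Clipped polygon: [(2,9) (7,9) (7,67/4) (3,16) (2,32/3)]

1. After x ≥ 2: [(2,32/3) (2,2/19) (19,1) (19,19) (3,16)]
2. After x ≤ 7: [(2,32/3) (2,2/19) (7,7/19) (7,67/4) (3,16)]
3. After y ≥ 9: [(2,32/3) (2,9) (7,9) (7,67/4) (3,16)]
4. After y ≤ 20: [(2,32/3) (2,9) (7,9) (7,67/4) (3,16)]
5. Canonical ring: [(2,9) (7,9) (7,67/4) (3,16) (2,32/3)]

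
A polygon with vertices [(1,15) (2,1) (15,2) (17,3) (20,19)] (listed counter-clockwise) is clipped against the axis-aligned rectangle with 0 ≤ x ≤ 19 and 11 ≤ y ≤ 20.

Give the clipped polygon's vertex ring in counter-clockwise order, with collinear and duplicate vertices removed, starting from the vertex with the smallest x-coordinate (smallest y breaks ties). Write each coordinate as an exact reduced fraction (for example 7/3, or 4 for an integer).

Clipped polygon: [(1,15) (9/7,11) (37/2,11) (19,41/3) (19,357/19)]

1. After x ≥ 0: [(1,15) (2,1) (15,2) (17,3) (20,19)]
2. After x ≤ 19: [(19,357/19) (1,15) (2,1) (15,2) (17,3) (19,41/3)]
3. After y ≥ 11: [(19,357/19) (1,15) (9/7,11) (37/2,11) (19,41/3)]
4. After y ≤ 20: [(19,357/19) (1,15) (9/7,11) (37/2,11) (19,41/3)]
5. Canonical ring: [(1,15) (9/7,11) (37/2,11) (19,41/3) (19,357/19)]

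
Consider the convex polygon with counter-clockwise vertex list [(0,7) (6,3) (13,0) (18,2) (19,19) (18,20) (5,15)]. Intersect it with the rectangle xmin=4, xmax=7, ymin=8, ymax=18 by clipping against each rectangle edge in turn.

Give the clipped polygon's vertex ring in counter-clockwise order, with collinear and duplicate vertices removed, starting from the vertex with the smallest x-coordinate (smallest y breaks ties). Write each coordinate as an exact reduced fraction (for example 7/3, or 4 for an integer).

1. After x ≥ 4: [(4,67/5) (4,13/3) (6,3) (13,0) (18,2) (19,19) (18,20) (5,15)]
2. After x ≤ 7: [(4,67/5) (4,13/3) (6,3) (7,18/7) (7,205/13) (5,15)]
3. After y ≥ 8: [(4,67/5) (4,8) (7,8) (7,205/13) (5,15)]
4. After y ≤ 18: [(4,67/5) (4,8) (7,8) (7,205/13) (5,15)]
5. Canonical ring: [(4,8) (7,8) (7,205/13) (5,15) (4,67/5)]

Clipped polygon: [(4,8) (7,8) (7,205/13) (5,15) (4,67/5)]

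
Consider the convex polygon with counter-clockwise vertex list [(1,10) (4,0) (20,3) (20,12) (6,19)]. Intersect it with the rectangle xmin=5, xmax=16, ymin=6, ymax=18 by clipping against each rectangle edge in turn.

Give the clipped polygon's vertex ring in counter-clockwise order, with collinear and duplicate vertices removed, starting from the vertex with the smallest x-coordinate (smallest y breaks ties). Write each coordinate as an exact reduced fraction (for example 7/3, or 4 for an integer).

1. After x ≥ 5: [(5,86/5) (5,3/16) (20,3) (20,12) (6,19)]
2. After x ≤ 16: [(5,86/5) (5,3/16) (16,9/4) (16,14) (6,19)]
3. After y ≥ 6: [(5,86/5) (5,6) (16,6) (16,14) (6,19)]
4. After y ≤ 18: [(49/9,18) (5,86/5) (5,6) (16,6) (16,14) (8,18)]
5. Canonical ring: [(5,6) (16,6) (16,14) (8,18) (49/9,18) (5,86/5)]

Clipped polygon: [(5,6) (16,6) (16,14) (8,18) (49/9,18) (5,86/5)]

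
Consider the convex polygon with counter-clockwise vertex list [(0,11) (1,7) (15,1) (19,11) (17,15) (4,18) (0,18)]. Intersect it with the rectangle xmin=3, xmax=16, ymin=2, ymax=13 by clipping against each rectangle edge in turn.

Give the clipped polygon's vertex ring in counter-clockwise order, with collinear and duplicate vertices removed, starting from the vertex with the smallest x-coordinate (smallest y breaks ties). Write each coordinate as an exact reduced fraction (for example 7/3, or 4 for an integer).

1. After x ≥ 3: [(3,43/7) (15,1) (19,11) (17,15) (4,18) (3,18)]
2. After x ≤ 16: [(3,43/7) (15,1) (16,7/2) (16,198/13) (4,18) (3,18)]
3. After y ≥ 2: [(3,43/7) (38/3,2) (77/5,2) (16,7/2) (16,198/13) (4,18) (3,18)]
4. After y ≤ 13: [(3,13) (3,43/7) (38/3,2) (77/5,2) (16,7/2) (16,13)]
5. Canonical ring: [(3,43/7) (38/3,2) (77/5,2) (16,7/2) (16,13) (3,13)]

Clipped polygon: [(3,43/7) (38/3,2) (77/5,2) (16,7/2) (16,13) (3,13)]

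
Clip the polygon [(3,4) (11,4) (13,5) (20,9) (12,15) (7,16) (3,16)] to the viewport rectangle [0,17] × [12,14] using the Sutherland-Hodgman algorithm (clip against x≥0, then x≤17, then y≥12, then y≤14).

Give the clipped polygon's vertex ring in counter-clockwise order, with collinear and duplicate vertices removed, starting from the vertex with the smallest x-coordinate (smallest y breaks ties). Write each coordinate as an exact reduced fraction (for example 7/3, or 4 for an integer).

1. After x ≥ 0: [(3,4) (11,4) (13,5) (20,9) (12,15) (7,16) (3,16)]
2. After x ≤ 17: [(3,4) (11,4) (13,5) (17,51/7) (17,45/4) (12,15) (7,16) (3,16)]
3. After y ≥ 12: [(3,12) (16,12) (12,15) (7,16) (3,16)]
4. After y ≤ 14: [(3,14) (3,12) (16,12) (40/3,14)]
5. Canonical ring: [(3,12) (16,12) (40/3,14) (3,14)]

Clipped polygon: [(3,12) (16,12) (40/3,14) (3,14)]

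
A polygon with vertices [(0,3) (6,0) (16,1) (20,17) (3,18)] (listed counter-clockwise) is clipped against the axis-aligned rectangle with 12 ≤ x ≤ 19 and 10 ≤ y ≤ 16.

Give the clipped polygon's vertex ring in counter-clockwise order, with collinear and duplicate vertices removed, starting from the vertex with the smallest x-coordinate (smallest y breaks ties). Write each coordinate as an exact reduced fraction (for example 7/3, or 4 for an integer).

Clipped polygon: [(12,10) (73/4,10) (19,13) (19,16) (12,16)]

1. After x ≥ 12: [(12,3/5) (16,1) (20,17) (12,297/17)]
2. After x ≤ 19: [(12,3/5) (16,1) (19,13) (19,290/17) (12,297/17)]
3. After y ≥ 10: [(12,10) (73/4,10) (19,13) (19,290/17) (12,297/17)]
4. After y ≤ 16: [(12,16) (12,10) (73/4,10) (19,13) (19,16)]
5. Canonical ring: [(12,10) (73/4,10) (19,13) (19,16) (12,16)]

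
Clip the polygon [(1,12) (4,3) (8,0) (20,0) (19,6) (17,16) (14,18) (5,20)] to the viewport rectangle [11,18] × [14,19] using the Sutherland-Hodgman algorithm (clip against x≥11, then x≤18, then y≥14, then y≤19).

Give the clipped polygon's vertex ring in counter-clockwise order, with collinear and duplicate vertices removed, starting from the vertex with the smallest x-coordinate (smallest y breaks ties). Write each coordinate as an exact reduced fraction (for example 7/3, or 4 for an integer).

1. After x ≥ 11: [(11,0) (20,0) (19,6) (17,16) (14,18) (11,56/3)]
2. After x ≤ 18: [(11,0) (18,0) (18,11) (17,16) (14,18) (11,56/3)]
3. After y ≥ 14: [(11,14) (87/5,14) (17,16) (14,18) (11,56/3)]
4. After y ≤ 19: [(11,14) (87/5,14) (17,16) (14,18) (11,56/3)]
5. Canonical ring: [(11,14) (87/5,14) (17,16) (14,18) (11,56/3)]

Clipped polygon: [(11,14) (87/5,14) (17,16) (14,18) (11,56/3)]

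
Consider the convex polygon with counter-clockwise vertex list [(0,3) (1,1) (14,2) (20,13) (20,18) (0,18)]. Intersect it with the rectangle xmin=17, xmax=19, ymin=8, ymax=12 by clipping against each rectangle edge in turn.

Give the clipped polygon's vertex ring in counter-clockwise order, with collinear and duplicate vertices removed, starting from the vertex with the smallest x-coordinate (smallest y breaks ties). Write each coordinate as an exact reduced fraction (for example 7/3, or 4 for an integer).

Clipped polygon: [(17,8) (190/11,8) (19,67/6) (19,12) (17,12)]

1. After x ≥ 17: [(17,15/2) (20,13) (20,18) (17,18)]
2. After x ≤ 19: [(17,15/2) (19,67/6) (19,18) (17,18)]
3. After y ≥ 8: [(17,8) (190/11,8) (19,67/6) (19,18) (17,18)]
4. After y ≤ 12: [(17,12) (17,8) (190/11,8) (19,67/6) (19,12)]
5. Canonical ring: [(17,8) (190/11,8) (19,67/6) (19,12) (17,12)]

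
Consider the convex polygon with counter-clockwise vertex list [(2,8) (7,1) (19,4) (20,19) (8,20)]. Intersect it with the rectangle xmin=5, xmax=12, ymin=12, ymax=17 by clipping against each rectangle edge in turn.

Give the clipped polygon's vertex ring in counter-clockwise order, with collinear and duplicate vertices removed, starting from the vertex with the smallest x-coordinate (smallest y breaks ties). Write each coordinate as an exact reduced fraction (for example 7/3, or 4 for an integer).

1. After x ≥ 5: [(5,14) (5,19/5) (7,1) (19,4) (20,19) (8,20)]
2. After x ≤ 12: [(5,14) (5,19/5) (7,1) (12,9/4) (12,59/3) (8,20)]
3. After y ≥ 12: [(5,14) (5,12) (12,12) (12,59/3) (8,20)]
4. After y ≤ 17: [(13/2,17) (5,14) (5,12) (12,12) (12,17)]
5. Canonical ring: [(5,12) (12,12) (12,17) (13/2,17) (5,14)]

Clipped polygon: [(5,12) (12,12) (12,17) (13/2,17) (5,14)]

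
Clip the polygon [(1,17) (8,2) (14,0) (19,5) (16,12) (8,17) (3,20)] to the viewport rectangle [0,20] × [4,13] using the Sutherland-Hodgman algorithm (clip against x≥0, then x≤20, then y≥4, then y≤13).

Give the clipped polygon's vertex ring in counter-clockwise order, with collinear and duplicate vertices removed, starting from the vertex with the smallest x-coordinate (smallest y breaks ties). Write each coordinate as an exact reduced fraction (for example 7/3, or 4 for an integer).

1. After x ≥ 0: [(1,17) (8,2) (14,0) (19,5) (16,12) (8,17) (3,20)]
2. After x ≤ 20: [(1,17) (8,2) (14,0) (19,5) (16,12) (8,17) (3,20)]
3. After y ≥ 4: [(1,17) (106/15,4) (18,4) (19,5) (16,12) (8,17) (3,20)]
4. After y ≤ 13: [(43/15,13) (106/15,4) (18,4) (19,5) (16,12) (72/5,13)]
5. Canonical ring: [(43/15,13) (106/15,4) (18,4) (19,5) (16,12) (72/5,13)]

Clipped polygon: [(43/15,13) (106/15,4) (18,4) (19,5) (16,12) (72/5,13)]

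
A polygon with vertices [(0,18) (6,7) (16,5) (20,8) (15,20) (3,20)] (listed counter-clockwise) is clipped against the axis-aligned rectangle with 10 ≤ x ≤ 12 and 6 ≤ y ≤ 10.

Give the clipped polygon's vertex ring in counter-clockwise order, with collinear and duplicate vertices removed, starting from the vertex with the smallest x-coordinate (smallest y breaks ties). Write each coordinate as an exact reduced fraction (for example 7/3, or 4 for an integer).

1. After x ≥ 10: [(10,31/5) (16,5) (20,8) (15,20) (10,20)]
2. After x ≤ 12: [(10,31/5) (12,29/5) (12,20) (10,20)]
3. After y ≥ 6: [(10,31/5) (11,6) (12,6) (12,20) (10,20)]
4. After y ≤ 10: [(10,10) (10,31/5) (11,6) (12,6) (12,10)]
5. Canonical ring: [(10,31/5) (11,6) (12,6) (12,10) (10,10)]

Clipped polygon: [(10,31/5) (11,6) (12,6) (12,10) (10,10)]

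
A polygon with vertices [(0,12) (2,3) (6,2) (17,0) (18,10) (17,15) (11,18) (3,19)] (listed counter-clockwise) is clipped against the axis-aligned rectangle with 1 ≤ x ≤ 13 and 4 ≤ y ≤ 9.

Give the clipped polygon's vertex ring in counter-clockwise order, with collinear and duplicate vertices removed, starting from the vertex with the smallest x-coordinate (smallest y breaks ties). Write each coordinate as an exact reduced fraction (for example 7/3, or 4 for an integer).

1. After x ≥ 1: [(1,43/3) (1,15/2) (2,3) (6,2) (17,0) (18,10) (17,15) (11,18) (3,19)]
2. After x ≤ 13: [(1,43/3) (1,15/2) (2,3) (6,2) (13,8/11) (13,17) (11,18) (3,19)]
3. After y ≥ 4: [(1,43/3) (1,15/2) (16/9,4) (13,4) (13,17) (11,18) (3,19)]
4. After y ≤ 9: [(1,9) (1,15/2) (16/9,4) (13,4) (13,9)]
5. Canonical ring: [(1,15/2) (16/9,4) (13,4) (13,9) (1,9)]

Clipped polygon: [(1,15/2) (16/9,4) (13,4) (13,9) (1,9)]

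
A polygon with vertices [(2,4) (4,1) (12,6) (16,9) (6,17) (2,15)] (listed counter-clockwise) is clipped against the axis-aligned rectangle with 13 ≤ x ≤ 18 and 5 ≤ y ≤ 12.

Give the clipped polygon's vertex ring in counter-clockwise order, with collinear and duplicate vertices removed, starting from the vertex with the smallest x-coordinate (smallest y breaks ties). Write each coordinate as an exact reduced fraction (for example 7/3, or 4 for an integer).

Clipped polygon: [(13,27/4) (16,9) (13,57/5)]

1. After x ≥ 13: [(13,27/4) (16,9) (13,57/5)]
2. After x ≤ 18: [(13,27/4) (16,9) (13,57/5)]
3. After y ≥ 5: [(13,27/4) (16,9) (13,57/5)]
4. After y ≤ 12: [(13,27/4) (16,9) (13,57/5)]
5. Canonical ring: [(13,27/4) (16,9) (13,57/5)]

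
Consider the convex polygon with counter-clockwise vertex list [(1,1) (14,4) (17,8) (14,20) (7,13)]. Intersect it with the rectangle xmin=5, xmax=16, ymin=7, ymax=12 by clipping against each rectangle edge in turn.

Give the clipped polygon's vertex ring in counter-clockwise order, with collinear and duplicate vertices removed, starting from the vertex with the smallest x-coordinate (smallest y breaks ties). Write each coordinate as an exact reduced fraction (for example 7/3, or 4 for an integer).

1. After x ≥ 5: [(5,9) (5,25/13) (14,4) (17,8) (14,20) (7,13)]
2. After x ≤ 16: [(5,9) (5,25/13) (14,4) (16,20/3) (16,12) (14,20) (7,13)]
3. After y ≥ 7: [(5,9) (5,7) (16,7) (16,12) (14,20) (7,13)]
4. After y ≤ 12: [(13/2,12) (5,9) (5,7) (16,7) (16,12) (16,12)]
5. Canonical ring: [(5,7) (16,7) (16,12) (13/2,12) (5,9)]

Clipped polygon: [(5,7) (16,7) (16,12) (13/2,12) (5,9)]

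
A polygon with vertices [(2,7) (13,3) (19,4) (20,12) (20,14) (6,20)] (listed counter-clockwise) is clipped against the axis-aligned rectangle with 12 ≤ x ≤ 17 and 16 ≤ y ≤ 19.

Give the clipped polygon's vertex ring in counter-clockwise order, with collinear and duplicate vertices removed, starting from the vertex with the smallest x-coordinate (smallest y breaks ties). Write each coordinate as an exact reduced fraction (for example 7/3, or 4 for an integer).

1. After x ≥ 12: [(12,37/11) (13,3) (19,4) (20,12) (20,14) (12,122/7)]
2. After x ≤ 17: [(12,37/11) (13,3) (17,11/3) (17,107/7) (12,122/7)]
3. After y ≥ 16: [(12,16) (46/3,16) (12,122/7)]
4. After y ≤ 19: [(12,16) (46/3,16) (12,122/7)]
5. Canonical ring: [(12,16) (46/3,16) (12,122/7)]

Clipped polygon: [(12,16) (46/3,16) (12,122/7)]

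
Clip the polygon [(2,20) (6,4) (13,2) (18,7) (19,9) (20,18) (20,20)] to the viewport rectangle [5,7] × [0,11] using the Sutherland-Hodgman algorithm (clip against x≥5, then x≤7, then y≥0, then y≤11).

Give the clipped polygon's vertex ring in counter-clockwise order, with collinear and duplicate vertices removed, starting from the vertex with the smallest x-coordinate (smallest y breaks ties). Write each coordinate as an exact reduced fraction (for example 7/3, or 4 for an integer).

1. After x ≥ 5: [(5,20) (5,8) (6,4) (13,2) (18,7) (19,9) (20,18) (20,20)]
2. After x ≤ 7: [(7,20) (5,20) (5,8) (6,4) (7,26/7)]
3. After y ≥ 0: [(7,20) (5,20) (5,8) (6,4) (7,26/7)]
4. After y ≤ 11: [(7,11) (5,11) (5,8) (6,4) (7,26/7)]
5. Canonical ring: [(5,8) (6,4) (7,26/7) (7,11) (5,11)]

Clipped polygon: [(5,8) (6,4) (7,26/7) (7,11) (5,11)]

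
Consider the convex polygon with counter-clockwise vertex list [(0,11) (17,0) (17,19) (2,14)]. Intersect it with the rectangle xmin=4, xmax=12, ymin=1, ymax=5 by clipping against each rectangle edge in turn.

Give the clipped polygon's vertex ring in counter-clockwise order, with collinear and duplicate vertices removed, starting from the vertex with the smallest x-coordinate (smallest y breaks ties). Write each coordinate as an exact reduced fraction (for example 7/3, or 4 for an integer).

Clipped polygon: [(102/11,5) (12,55/17) (12,5)]

1. After x ≥ 4: [(4,143/17) (17,0) (17,19) (4,44/3)]
2. After x ≤ 12: [(4,143/17) (12,55/17) (12,52/3) (4,44/3)]
3. After y ≥ 1: [(4,143/17) (12,55/17) (12,52/3) (4,44/3)]
4. After y ≤ 5: [(102/11,5) (12,55/17) (12,5)]
5. Canonical ring: [(102/11,5) (12,55/17) (12,5)]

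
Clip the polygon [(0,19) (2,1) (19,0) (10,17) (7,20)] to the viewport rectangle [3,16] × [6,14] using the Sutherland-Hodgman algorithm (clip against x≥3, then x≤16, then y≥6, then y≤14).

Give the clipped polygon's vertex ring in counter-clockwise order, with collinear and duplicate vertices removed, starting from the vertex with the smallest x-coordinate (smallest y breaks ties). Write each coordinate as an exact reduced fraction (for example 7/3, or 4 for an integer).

1. After x ≥ 3: [(3,136/7) (3,16/17) (19,0) (10,17) (7,20)]
2. After x ≤ 16: [(3,136/7) (3,16/17) (16,3/17) (16,17/3) (10,17) (7,20)]
3. After y ≥ 6: [(3,136/7) (3,6) (269/17,6) (10,17) (7,20)]
4. After y ≤ 14: [(3,14) (3,6) (269/17,6) (197/17,14)]
5. Canonical ring: [(3,6) (269/17,6) (197/17,14) (3,14)]

Clipped polygon: [(3,6) (269/17,6) (197/17,14) (3,14)]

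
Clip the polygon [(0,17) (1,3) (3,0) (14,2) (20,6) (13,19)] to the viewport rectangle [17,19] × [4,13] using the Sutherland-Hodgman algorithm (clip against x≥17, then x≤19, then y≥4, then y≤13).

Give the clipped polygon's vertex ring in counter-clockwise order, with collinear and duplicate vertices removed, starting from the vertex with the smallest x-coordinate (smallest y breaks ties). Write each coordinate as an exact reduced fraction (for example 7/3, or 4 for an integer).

1. After x ≥ 17: [(17,4) (20,6) (17,81/7)]
2. After x ≤ 19: [(17,4) (19,16/3) (19,55/7) (17,81/7)]
3. After y ≥ 4: [(17,4) (19,16/3) (19,55/7) (17,81/7)]
4. After y ≤ 13: [(17,4) (19,16/3) (19,55/7) (17,81/7)]
5. Canonical ring: [(17,4) (19,16/3) (19,55/7) (17,81/7)]

Clipped polygon: [(17,4) (19,16/3) (19,55/7) (17,81/7)]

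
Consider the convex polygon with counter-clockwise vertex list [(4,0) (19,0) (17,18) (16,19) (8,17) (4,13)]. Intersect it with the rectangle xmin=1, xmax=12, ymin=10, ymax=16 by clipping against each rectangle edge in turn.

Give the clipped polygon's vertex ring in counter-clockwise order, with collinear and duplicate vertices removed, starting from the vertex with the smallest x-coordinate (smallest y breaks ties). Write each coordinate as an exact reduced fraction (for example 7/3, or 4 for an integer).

1. After x ≥ 1: [(4,0) (19,0) (17,18) (16,19) (8,17) (4,13)]
2. After x ≤ 12: [(4,0) (12,0) (12,18) (8,17) (4,13)]
3. After y ≥ 10: [(4,10) (12,10) (12,18) (8,17) (4,13)]
4. After y ≤ 16: [(4,10) (12,10) (12,16) (7,16) (4,13)]
5. Canonical ring: [(4,10) (12,10) (12,16) (7,16) (4,13)]

Clipped polygon: [(4,10) (12,10) (12,16) (7,16) (4,13)]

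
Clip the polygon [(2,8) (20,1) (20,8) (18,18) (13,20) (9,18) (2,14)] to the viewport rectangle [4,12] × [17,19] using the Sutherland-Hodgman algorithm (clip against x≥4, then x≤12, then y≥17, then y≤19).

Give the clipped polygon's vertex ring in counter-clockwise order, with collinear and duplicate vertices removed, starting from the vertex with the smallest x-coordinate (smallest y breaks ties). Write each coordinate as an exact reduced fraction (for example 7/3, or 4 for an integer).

1. After x ≥ 4: [(4,65/9) (20,1) (20,8) (18,18) (13,20) (9,18) (4,106/7)]
2. After x ≤ 12: [(4,65/9) (12,37/9) (12,39/2) (9,18) (4,106/7)]
3. After y ≥ 17: [(12,17) (12,39/2) (9,18) (29/4,17)]
4. After y ≤ 19: [(12,17) (12,19) (11,19) (9,18) (29/4,17)]
5. Canonical ring: [(29/4,17) (12,17) (12,19) (11,19) (9,18)]

Clipped polygon: [(29/4,17) (12,17) (12,19) (11,19) (9,18)]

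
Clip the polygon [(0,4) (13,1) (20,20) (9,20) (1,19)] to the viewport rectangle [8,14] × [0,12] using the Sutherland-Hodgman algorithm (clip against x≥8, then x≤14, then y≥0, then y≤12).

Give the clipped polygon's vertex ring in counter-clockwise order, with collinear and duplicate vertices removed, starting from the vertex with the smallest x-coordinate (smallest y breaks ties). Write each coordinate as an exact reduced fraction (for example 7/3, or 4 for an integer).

1. After x ≥ 8: [(8,28/13) (13,1) (20,20) (9,20) (8,159/8)]
2. After x ≤ 14: [(8,28/13) (13,1) (14,26/7) (14,20) (9,20) (8,159/8)]
3. After y ≥ 0: [(8,28/13) (13,1) (14,26/7) (14,20) (9,20) (8,159/8)]
4. After y ≤ 12: [(8,12) (8,28/13) (13,1) (14,26/7) (14,12)]
5. Canonical ring: [(8,28/13) (13,1) (14,26/7) (14,12) (8,12)]

Clipped polygon: [(8,28/13) (13,1) (14,26/7) (14,12) (8,12)]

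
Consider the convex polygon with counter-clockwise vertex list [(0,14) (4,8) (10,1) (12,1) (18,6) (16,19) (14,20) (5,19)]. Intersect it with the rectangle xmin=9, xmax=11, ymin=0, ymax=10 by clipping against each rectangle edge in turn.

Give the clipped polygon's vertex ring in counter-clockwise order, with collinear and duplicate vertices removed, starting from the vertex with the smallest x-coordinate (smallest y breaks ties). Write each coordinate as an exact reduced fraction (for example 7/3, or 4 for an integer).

Clipped polygon: [(9,13/6) (10,1) (11,1) (11,10) (9,10)]

1. After x ≥ 9: [(9,13/6) (10,1) (12,1) (18,6) (16,19) (14,20) (9,175/9)]
2. After x ≤ 11: [(9,13/6) (10,1) (11,1) (11,59/3) (9,175/9)]
3. After y ≥ 0: [(9,13/6) (10,1) (11,1) (11,59/3) (9,175/9)]
4. After y ≤ 10: [(9,10) (9,13/6) (10,1) (11,1) (11,10)]
5. Canonical ring: [(9,13/6) (10,1) (11,1) (11,10) (9,10)]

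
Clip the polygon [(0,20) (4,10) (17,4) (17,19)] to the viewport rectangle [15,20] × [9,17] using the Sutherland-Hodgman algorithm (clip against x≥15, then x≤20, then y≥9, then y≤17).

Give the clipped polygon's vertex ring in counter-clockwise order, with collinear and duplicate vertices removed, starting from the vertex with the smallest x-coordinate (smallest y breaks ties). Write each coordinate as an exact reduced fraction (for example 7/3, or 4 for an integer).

1. After x ≥ 15: [(15,325/17) (15,64/13) (17,4) (17,19)]
2. After x ≤ 20: [(15,325/17) (15,64/13) (17,4) (17,19)]
3. After y ≥ 9: [(15,325/17) (15,9) (17,9) (17,19)]
4. After y ≤ 17: [(15,17) (15,9) (17,9) (17,17)]
5. Canonical ring: [(15,9) (17,9) (17,17) (15,17)]

Clipped polygon: [(15,9) (17,9) (17,17) (15,17)]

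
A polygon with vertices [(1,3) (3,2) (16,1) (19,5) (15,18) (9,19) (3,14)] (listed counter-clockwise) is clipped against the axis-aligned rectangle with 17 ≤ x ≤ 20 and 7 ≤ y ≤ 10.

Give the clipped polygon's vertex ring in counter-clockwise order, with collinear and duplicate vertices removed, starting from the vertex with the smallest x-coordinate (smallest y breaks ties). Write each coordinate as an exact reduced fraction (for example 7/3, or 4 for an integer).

1. After x ≥ 17: [(17,7/3) (19,5) (17,23/2)]
2. After x ≤ 20: [(17,7/3) (19,5) (17,23/2)]
3. After y ≥ 7: [(17,7) (239/13,7) (17,23/2)]
4. After y ≤ 10: [(17,10) (17,7) (239/13,7) (227/13,10)]
5. Canonical ring: [(17,7) (239/13,7) (227/13,10) (17,10)]

Clipped polygon: [(17,7) (239/13,7) (227/13,10) (17,10)]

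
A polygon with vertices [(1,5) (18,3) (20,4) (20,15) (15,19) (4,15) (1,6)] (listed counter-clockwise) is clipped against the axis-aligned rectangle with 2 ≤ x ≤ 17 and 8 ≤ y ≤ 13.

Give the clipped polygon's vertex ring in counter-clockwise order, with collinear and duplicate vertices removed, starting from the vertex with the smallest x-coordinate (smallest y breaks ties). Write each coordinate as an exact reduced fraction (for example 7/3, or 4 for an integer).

Clipped polygon: [(2,8) (17,8) (17,13) (10/3,13) (2,9)]

1. After x ≥ 2: [(2,83/17) (18,3) (20,4) (20,15) (15,19) (4,15) (2,9)]
2. After x ≤ 17: [(2,83/17) (17,53/17) (17,87/5) (15,19) (4,15) (2,9)]
3. After y ≥ 8: [(2,8) (17,8) (17,87/5) (15,19) (4,15) (2,9)]
4. After y ≤ 13: [(2,8) (17,8) (17,13) (10/3,13) (2,9)]
5. Canonical ring: [(2,8) (17,8) (17,13) (10/3,13) (2,9)]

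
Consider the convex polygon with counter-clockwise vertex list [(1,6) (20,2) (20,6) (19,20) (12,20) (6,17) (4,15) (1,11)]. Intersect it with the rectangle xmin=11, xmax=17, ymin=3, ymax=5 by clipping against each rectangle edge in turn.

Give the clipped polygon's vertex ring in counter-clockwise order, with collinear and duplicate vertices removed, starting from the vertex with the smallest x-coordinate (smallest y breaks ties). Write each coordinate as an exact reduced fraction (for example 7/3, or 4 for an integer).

1. After x ≥ 11: [(11,74/19) (20,2) (20,6) (19,20) (12,20) (11,39/2)]
2. After x ≤ 17: [(11,74/19) (17,50/19) (17,20) (12,20) (11,39/2)]
3. After y ≥ 3: [(11,74/19) (61/4,3) (17,3) (17,20) (12,20) (11,39/2)]
4. After y ≤ 5: [(11,5) (11,74/19) (61/4,3) (17,3) (17,5)]
5. Canonical ring: [(11,74/19) (61/4,3) (17,3) (17,5) (11,5)]

Clipped polygon: [(11,74/19) (61/4,3) (17,3) (17,5) (11,5)]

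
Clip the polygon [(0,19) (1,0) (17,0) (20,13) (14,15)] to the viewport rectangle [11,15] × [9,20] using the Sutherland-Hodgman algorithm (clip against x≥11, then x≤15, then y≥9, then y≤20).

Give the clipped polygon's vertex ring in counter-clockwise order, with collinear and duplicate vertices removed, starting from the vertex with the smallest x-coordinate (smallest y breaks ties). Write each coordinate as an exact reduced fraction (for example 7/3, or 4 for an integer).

Clipped polygon: [(11,9) (15,9) (15,44/3) (14,15) (11,111/7)]

1. After x ≥ 11: [(11,111/7) (11,0) (17,0) (20,13) (14,15)]
2. After x ≤ 15: [(11,111/7) (11,0) (15,0) (15,44/3) (14,15)]
3. After y ≥ 9: [(11,111/7) (11,9) (15,9) (15,44/3) (14,15)]
4. After y ≤ 20: [(11,111/7) (11,9) (15,9) (15,44/3) (14,15)]
5. Canonical ring: [(11,9) (15,9) (15,44/3) (14,15) (11,111/7)]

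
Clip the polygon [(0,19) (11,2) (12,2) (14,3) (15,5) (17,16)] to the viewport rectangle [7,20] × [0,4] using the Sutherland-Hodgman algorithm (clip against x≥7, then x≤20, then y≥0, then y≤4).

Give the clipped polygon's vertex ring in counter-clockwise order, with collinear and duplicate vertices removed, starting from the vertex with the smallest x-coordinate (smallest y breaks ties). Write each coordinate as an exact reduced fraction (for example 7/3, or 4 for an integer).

Clipped polygon: [(165/17,4) (11,2) (12,2) (14,3) (29/2,4)]

1. After x ≥ 7: [(7,302/17) (7,90/11) (11,2) (12,2) (14,3) (15,5) (17,16)]
2. After x ≤ 20: [(7,302/17) (7,90/11) (11,2) (12,2) (14,3) (15,5) (17,16)]
3. After y ≥ 0: [(7,302/17) (7,90/11) (11,2) (12,2) (14,3) (15,5) (17,16)]
4. After y ≤ 4: [(165/17,4) (11,2) (12,2) (14,3) (29/2,4)]
5. Canonical ring: [(165/17,4) (11,2) (12,2) (14,3) (29/2,4)]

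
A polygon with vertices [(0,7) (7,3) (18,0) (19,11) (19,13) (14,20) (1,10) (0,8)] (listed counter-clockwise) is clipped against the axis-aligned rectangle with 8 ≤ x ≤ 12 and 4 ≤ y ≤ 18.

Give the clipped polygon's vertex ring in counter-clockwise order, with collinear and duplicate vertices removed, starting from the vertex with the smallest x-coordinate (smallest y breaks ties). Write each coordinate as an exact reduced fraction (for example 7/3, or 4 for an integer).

1. After x ≥ 8: [(8,30/11) (18,0) (19,11) (19,13) (14,20) (8,200/13)]
2. After x ≤ 12: [(8,30/11) (12,18/11) (12,240/13) (8,200/13)]
3. After y ≥ 4: [(8,4) (12,4) (12,240/13) (8,200/13)]
4. After y ≤ 18: [(8,4) (12,4) (12,18) (57/5,18) (8,200/13)]
5. Canonical ring: [(8,4) (12,4) (12,18) (57/5,18) (8,200/13)]

Clipped polygon: [(8,4) (12,4) (12,18) (57/5,18) (8,200/13)]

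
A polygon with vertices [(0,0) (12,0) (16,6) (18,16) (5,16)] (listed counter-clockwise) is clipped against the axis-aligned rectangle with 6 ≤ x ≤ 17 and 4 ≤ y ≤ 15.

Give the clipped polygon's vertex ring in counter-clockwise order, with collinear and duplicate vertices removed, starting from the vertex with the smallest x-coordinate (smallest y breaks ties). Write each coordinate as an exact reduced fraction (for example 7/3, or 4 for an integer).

1. After x ≥ 6: [(6,0) (12,0) (16,6) (18,16) (6,16)]
2. After x ≤ 17: [(6,0) (12,0) (16,6) (17,11) (17,16) (6,16)]
3. After y ≥ 4: [(6,4) (44/3,4) (16,6) (17,11) (17,16) (6,16)]
4. After y ≤ 15: [(6,15) (6,4) (44/3,4) (16,6) (17,11) (17,15)]
5. Canonical ring: [(6,4) (44/3,4) (16,6) (17,11) (17,15) (6,15)]

Clipped polygon: [(6,4) (44/3,4) (16,6) (17,11) (17,15) (6,15)]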